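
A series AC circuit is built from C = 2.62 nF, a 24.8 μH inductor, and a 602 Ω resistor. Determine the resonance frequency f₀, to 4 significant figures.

ω₀ = 1/√(LC) = 1/√(2.48e-05 × 2.62e-09) = 3.923e+06 rad/s
f₀ = ω₀/(2π) = 624.4 kHz

624.4 kHz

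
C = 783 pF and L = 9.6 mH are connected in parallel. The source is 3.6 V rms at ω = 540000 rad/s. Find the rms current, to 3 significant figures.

X_L = ωL = 5180 Ω
X_C = 1/(ωC) = 2370 Ω
Parallel: admittances add. Y = 1/(jωL) + jωC
Y = (0 + j0.000230) S
|Y| = 0.000230 S → |Z| = 1/|Y| = 4350 Ω, ∠Z = −∠Y = -90.0°
I = V/|Z| = 3.6/4350 = 828 μA

828 μA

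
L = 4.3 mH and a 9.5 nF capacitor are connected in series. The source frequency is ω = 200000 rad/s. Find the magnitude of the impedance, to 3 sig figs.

334 Ω

X_L = ωL = 860 Ω
X_C = 1/(ωC) = 526 Ω
Net reactance X = X_L − X_C = 334 Ω
Z = j334 Ω
|Z| = √(0² + 334²) = 334 Ω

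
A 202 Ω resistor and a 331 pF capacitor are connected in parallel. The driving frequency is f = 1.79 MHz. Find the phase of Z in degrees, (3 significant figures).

-36.9°

ω = 2πf = 1.125e+07 rad/s
X_C = 1/(ωC) = 269 Ω
Parallel: admittances add. Y = 1/R + jωC
Y = (0.00495 + j0.00372) S
|Y| = 0.00619 S → |Z| = 1/|Y| = 161 Ω, ∠Z = −∠Y = -36.9°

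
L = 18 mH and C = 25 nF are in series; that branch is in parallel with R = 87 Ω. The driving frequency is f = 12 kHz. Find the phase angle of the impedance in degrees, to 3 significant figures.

ω = 2πf = 75400 rad/s
X_L = ωL = 1360 Ω
X_C = 1/(ωC) = 531 Ω
Branch 1: Z₁ = R = 87.0 Ω
Branch 2 (series LC): Z₂ = j(X_L − X_C) = j827 Ω
Parallel: Z = Z₁Z₂/(Z₁+Z₂), |Z| = 86.5 Ω, ∠Z = 6.01°

6.01°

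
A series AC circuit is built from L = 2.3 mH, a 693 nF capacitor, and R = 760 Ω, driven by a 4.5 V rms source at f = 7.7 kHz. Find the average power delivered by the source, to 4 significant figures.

ω = 2πf = 48380 rad/s
X_L = ωL = 111.3 Ω
X_C = 1/(ωC) = 29.83 Ω
Net reactance X = X_L − X_C = 81.45 Ω
Z = 760.0 + j81.45 Ω
|Z| = √(760.0² + 81.45²) = 764.4 Ω
∠Z = arctan(81.45/760.0) = 6.117°
I = V/|Z| = 5.887 mA
P = VI cos φ = 4.5 × 0.005887 × cos(6.117°) = 26.34 mW

26.34 mW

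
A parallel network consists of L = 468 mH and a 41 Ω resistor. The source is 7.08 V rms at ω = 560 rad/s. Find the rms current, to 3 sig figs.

X_L = ωL = 262 Ω
Parallel: admittances add. Y = 1/R + 1/(jωL)
Y = (0.0244 − j0.00382) S
|Y| = 0.0247 S → |Z| = 1/|Y| = 40.5 Ω, ∠Z = −∠Y = 8.89°
I = V/|Z| = 7.08/40.5 = 175 mA

175 mA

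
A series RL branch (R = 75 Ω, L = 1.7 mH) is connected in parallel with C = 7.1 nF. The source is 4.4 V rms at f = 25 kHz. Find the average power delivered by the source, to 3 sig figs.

18.9 mW

ω = 2πf = 157100 rad/s
X_L = ωL = 267 Ω
X_C = 1/(ωC) = 897 Ω
Branch 1 (R+jX_L): Z₁ = 75.0 + j267 Ω, |Z₁| = 277 Ω
Branch 2 (−jX_C): Z₂ = −j897 Ω
Parallel: Z = Z₁Z₂/(Z₁+Z₂), |Z| = 392 Ω, ∠Z = 67.5°
I = V/|Z| = 11.2 mA
P = VI cos φ = 4.4 × 0.0112 × cos(67.5°) = 18.9 mW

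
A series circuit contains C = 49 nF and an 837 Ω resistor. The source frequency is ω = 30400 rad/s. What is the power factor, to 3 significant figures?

0.780

X_C = 1/(ωC) = 671 Ω
Z = 837 − j671 Ω
|Z| = √(837² + 671²) = 1070 Ω
∠Z = arctan(-671/837) = -38.7°
cos φ = cos(-38.7°) = 0.780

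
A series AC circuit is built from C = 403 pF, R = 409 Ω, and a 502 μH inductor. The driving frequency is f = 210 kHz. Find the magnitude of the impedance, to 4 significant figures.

ω = 2πf = 1.319e+06 rad/s
X_L = ωL = 662.4 Ω
X_C = 1/(ωC) = 1881 Ω
Net reactance X = X_L − X_C = -1218 Ω
Z = 409.0 − j1218 Ω
|Z| = √(409.0² + 1218²) = 1285 Ω

1285 Ω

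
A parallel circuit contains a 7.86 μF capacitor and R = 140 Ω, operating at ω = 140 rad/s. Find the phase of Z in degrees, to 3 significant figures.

X_C = 1/(ωC) = 909 Ω
Parallel: admittances add. Y = 1/R + jωC
Y = (0.00714 + j0.00110) S
|Y| = 0.00723 S → |Z| = 1/|Y| = 138 Ω, ∠Z = −∠Y = -8.76°

-8.76°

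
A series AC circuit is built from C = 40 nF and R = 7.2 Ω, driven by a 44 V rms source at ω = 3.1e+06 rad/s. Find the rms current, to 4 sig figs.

X_C = 1/(ωC) = 8.065 Ω
Z = 7.200 − j8.065 Ω
|Z| = √(7.200² + 8.065²) = 10.81 Ω
I = V/|Z| = 44/10.81 = 4.070 A

4.070 A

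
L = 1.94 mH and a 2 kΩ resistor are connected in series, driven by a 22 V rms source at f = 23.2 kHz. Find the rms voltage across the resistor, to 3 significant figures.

21.8 V

ω = 2πf = 145800 rad/s
X_L = ωL = 283 Ω
Z = 2000 + j283 Ω
|Z| = √(2000² + 283²) = 2020 Ω
I = V/|Z| = 10.9 mA
V_R = I·|Z_R| = 0.0109 × 2000 = 21.8 V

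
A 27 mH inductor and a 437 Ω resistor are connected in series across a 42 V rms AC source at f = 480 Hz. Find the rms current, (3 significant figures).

ω = 2πf = 3016 rad/s
X_L = ωL = 81.4 Ω
Z = 437 + j81.4 Ω
|Z| = √(437² + 81.4²) = 445 Ω
I = V/|Z| = 42/445 = 94.5 mA

94.5 mA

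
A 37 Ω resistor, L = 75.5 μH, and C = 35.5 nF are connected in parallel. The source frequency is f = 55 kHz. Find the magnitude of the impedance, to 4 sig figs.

26.64 Ω

ω = 2πf = 345600 rad/s
X_L = ωL = 26.09 Ω
X_C = 1/(ωC) = 81.51 Ω
Parallel: admittances add. Y = 1/R + 1/(jωL) + jωC
Y = (0.02703 − j0.02606) S
|Y| = 0.03754 S → |Z| = 1/|Y| = 26.64 Ω, ∠Z = −∠Y = 43.96°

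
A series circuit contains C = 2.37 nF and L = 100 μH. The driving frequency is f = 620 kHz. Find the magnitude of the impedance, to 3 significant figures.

281 Ω

ω = 2πf = 3.896e+06 rad/s
X_L = ωL = 390 Ω
X_C = 1/(ωC) = 108 Ω
Net reactance X = X_L − X_C = 281 Ω
Z = j281 Ω
|Z| = √(0² + 281²) = 281 Ω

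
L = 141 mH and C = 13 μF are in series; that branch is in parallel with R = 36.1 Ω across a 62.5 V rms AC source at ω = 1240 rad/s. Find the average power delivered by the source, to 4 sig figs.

108.2 W

X_L = ωL = 174.8 Ω
X_C = 1/(ωC) = 62.03 Ω
Branch 1: Z₁ = R = 36.10 Ω
Branch 2 (series LC): Z₂ = j(X_L − X_C) = j112.8 Ω
Parallel: Z = Z₁Z₂/(Z₁+Z₂), |Z| = 34.38 Ω, ∠Z = 17.75°
I = V/|Z| = 1.818 A
P = VI cos φ = 62.5 × 1.818 × cos(17.75°) = 108.2 W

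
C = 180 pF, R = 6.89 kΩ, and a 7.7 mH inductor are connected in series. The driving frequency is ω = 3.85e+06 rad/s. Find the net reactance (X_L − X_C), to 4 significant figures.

28200 Ω

X_L = ωL = 29640 Ω
X_C = 1/(ωC) = 1443 Ω
X = 29640 − 1443 = 28200 Ω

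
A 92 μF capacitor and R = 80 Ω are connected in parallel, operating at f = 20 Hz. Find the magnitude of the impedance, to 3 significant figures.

ω = 2πf = 125.7 rad/s
X_C = 1/(ωC) = 86.5 Ω
Parallel: admittances add. Y = 1/R + jωC
Y = (0.0125 + j0.0116) S
|Y| = 0.0170 S → |Z| = 1/|Y| = 58.7 Ω, ∠Z = −∠Y = -42.8°

58.7 Ω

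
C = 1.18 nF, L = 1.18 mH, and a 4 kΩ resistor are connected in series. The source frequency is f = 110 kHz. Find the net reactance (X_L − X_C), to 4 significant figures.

-410.6 Ω

ω = 2πf = 691200 rad/s
X_L = ωL = 815.6 Ω
X_C = 1/(ωC) = 1226 Ω
X = 815.6 − 1226 = -410.6 Ω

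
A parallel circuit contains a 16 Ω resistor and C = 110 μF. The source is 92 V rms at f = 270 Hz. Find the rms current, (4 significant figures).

ω = 2πf = 1696 rad/s
X_C = 1/(ωC) = 5.359 Ω
Parallel: admittances add. Y = 1/R + jωC
Y = (0.06250 + j0.1866) S
|Y| = 0.1968 S → |Z| = 1/|Y| = 5.081 Ω, ∠Z = −∠Y = -71.48°
I = V/|Z| = 92/5.081 = 18.11 A

18.11 A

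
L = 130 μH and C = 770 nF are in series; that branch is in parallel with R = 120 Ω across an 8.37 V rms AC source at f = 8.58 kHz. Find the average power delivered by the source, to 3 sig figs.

584 mW

ω = 2πf = 53910 rad/s
X_L = ωL = 7.01 Ω
X_C = 1/(ωC) = 24.1 Ω
Branch 1: Z₁ = R = 120 Ω
Branch 2 (series LC): Z₂ = j(X_L − X_C) = −j17.1 Ω
Parallel: Z = Z₁Z₂/(Z₁+Z₂), |Z| = 16.9 Ω, ∠Z = -81.9°
I = V/|Z| = 495 mA
P = VI cos φ = 8.37 × 0.495 × cos(-81.9°) = 584 mW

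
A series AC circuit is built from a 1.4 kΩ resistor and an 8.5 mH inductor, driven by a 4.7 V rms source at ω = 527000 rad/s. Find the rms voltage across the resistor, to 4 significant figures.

X_L = ωL = 4480 Ω
Z = 1400 + j4480 Ω
|Z| = √(1400² + 4480²) = 4693 Ω
I = V/|Z| = 1.001 mA
V_R = I·|Z_R| = 0.001001 × 1400 = 1.402 V

1.402 V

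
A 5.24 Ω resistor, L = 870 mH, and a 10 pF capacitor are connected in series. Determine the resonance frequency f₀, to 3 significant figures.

ω₀ = 1/√(LC) = 1/√(0.87 × 1e-11) = 339000 rad/s
f₀ = ω₀/(2π) = 54.0 kHz

54.0 kHz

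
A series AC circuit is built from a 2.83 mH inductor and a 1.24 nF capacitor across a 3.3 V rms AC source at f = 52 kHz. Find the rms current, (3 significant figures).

2.14 mA

ω = 2πf = 326700 rad/s
X_L = ωL = 925 Ω
X_C = 1/(ωC) = 2470 Ω
Net reactance X = X_L − X_C = -1540 Ω
Z = − j1540 Ω
|Z| = √(0² + 1540²) = 1540 Ω
I = V/|Z| = 3.3/1540 = 2.14 mA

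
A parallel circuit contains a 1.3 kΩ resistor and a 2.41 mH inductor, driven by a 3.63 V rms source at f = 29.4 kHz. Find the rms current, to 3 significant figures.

ω = 2πf = 184700 rad/s
X_L = ωL = 445 Ω
Parallel: admittances add. Y = 1/R + 1/(jωL)
Y = (0.000769 − j0.00225) S
|Y| = 0.00237 S → |Z| = 1/|Y| = 421 Ω, ∠Z = −∠Y = 71.1°
I = V/|Z| = 3.63/421 = 8.62 mA

8.62 mA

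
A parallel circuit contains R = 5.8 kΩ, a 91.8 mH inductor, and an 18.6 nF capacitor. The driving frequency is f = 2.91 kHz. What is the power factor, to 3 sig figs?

0.559

ω = 2πf = 18280 rad/s
X_L = ωL = 1680 Ω
X_C = 1/(ωC) = 2940 Ω
Parallel: admittances add. Y = 1/R + 1/(jωL) + jωC
Y = (0.000172 − j0.000256) S
|Y| = 0.000308 S → |Z| = 1/|Y| = 3240 Ω, ∠Z = −∠Y = 56.0°
cos φ = cos(56.0°) = 0.559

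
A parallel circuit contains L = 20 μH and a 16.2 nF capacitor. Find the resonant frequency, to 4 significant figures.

279.6 kHz

ω₀ = 1/√(LC) = 1/√(2e-05 × 1.62e-08) = 1.757e+06 rad/s
f₀ = ω₀/(2π) = 279.6 kHz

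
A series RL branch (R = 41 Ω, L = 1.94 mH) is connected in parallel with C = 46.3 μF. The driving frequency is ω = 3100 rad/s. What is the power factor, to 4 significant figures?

0.1681

X_L = ωL = 6.014 Ω
X_C = 1/(ωC) = 6.967 Ω
Branch 1 (R+jX_L): Z₁ = 41.00 + j6.014 Ω, |Z₁| = 41.44 Ω
Branch 2 (−jX_C): Z₂ = −j6.967 Ω
Parallel: Z = Z₁Z₂/(Z₁+Z₂), |Z| = 7.040 Ω, ∠Z = -80.32°
cos φ = cos(-80.32°) = 0.1681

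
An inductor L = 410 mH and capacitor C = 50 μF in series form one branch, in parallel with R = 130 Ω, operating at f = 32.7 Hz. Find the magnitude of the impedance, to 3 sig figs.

13.0 Ω

ω = 2πf = 205.5 rad/s
X_L = ωL = 84.2 Ω
X_C = 1/(ωC) = 97.3 Ω
Branch 1: Z₁ = R = 130 Ω
Branch 2 (series LC): Z₂ = j(X_L − X_C) = −j13.1 Ω
Parallel: Z = Z₁Z₂/(Z₁+Z₂), |Z| = 13.0 Ω, ∠Z = -84.2°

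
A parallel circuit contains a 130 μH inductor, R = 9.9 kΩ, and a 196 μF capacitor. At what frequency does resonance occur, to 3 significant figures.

ω₀ = 1/√(LC) = 1/√(0.00013 × 0.000196) = 6265 rad/s
f₀ = ω₀/(2π) = 997 Hz

997 Hz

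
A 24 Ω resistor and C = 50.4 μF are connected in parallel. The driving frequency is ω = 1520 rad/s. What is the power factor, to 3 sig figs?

X_C = 1/(ωC) = 13.1 Ω
Parallel: admittances add. Y = 1/R + jωC
Y = (0.0417 + j0.0766) S
|Y| = 0.0872 S → |Z| = 1/|Y| = 11.5 Ω, ∠Z = −∠Y = -61.5°
cos φ = cos(-61.5°) = 0.478

0.478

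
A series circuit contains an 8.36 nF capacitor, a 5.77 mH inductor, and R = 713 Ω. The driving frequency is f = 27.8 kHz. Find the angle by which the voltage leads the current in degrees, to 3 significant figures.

ω = 2πf = 174700 rad/s
X_L = ωL = 1010 Ω
X_C = 1/(ωC) = 685 Ω
Net reactance X = X_L − X_C = 323 Ω
Z = 713 + j323 Ω
|Z| = √(713² + 323²) = 783 Ω
∠Z = arctan(323/713) = 24.4°

24.4°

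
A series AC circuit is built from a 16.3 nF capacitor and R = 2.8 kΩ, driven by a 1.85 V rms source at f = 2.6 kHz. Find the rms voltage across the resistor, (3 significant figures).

1.11 V

ω = 2πf = 16340 rad/s
X_C = 1/(ωC) = 3760 Ω
Z = 2800 − j3760 Ω
|Z| = √(2800² + 3760²) = 4680 Ω
I = V/|Z| = 395 μA
V_R = I·|Z_R| = 0.000395 × 2800 = 1.11 V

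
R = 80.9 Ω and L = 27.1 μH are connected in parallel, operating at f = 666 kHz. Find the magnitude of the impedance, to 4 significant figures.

65.86 Ω

ω = 2πf = 4.185e+06 rad/s
X_L = ωL = 113.4 Ω
Parallel: admittances add. Y = 1/R + 1/(jωL)
Y = (0.01236 − j0.008818) S
|Y| = 0.01518 S → |Z| = 1/|Y| = 65.86 Ω, ∠Z = −∠Y = 35.50°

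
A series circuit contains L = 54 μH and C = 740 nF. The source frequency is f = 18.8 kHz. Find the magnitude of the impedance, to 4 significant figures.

ω = 2πf = 118100 rad/s
X_L = ωL = 6.379 Ω
X_C = 1/(ωC) = 11.44 Ω
Net reactance X = X_L − X_C = -5.061 Ω
Z = − j5.061 Ω
|Z| = √(0² + 5.061²) = 5.061 Ω

5.061 Ω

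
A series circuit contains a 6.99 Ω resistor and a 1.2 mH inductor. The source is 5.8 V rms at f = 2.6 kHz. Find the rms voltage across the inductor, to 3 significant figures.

ω = 2πf = 16340 rad/s
X_L = ωL = 19.6 Ω
Z = 6.99 + j19.6 Ω
|Z| = √(6.99² + 19.6²) = 20.8 Ω
I = V/|Z| = 279 mA
V_L = I·|Z_L| = 0.279 × 19.6 = 5.46 V

5.46 V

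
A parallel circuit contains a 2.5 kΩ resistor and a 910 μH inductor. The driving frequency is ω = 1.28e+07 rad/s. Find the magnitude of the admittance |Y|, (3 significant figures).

409 μS

X_L = ωL = 11600 Ω
Parallel: admittances add. Y = 1/R + 1/(jωL)
Y = (0.000400 − j8.59e-05) S
|Y| = 0.000409 S → |Z| = 1/|Y| = 2440 Ω, ∠Z = −∠Y = 12.1°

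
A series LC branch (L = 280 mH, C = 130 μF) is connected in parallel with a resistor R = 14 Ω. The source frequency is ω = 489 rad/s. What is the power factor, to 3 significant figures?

X_L = ωL = 137 Ω
X_C = 1/(ωC) = 15.7 Ω
Branch 1: Z₁ = R = 14.0 Ω
Branch 2 (series LC): Z₂ = j(X_L − X_C) = j121 Ω
Parallel: Z = Z₁Z₂/(Z₁+Z₂), |Z| = 13.9 Ω, ∠Z = 6.59°
cos φ = cos(6.59°) = 0.993

0.993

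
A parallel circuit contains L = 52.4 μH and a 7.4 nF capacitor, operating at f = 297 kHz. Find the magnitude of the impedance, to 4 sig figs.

ω = 2πf = 1.866e+06 rad/s
X_L = ωL = 97.78 Ω
X_C = 1/(ωC) = 72.42 Ω
Parallel: admittances add. Y = 1/(jωL) + jωC
Y = (0 + j0.003583) S
|Y| = 0.003583 S → |Z| = 1/|Y| = 279.1 Ω, ∠Z = −∠Y = -90.00°

279.1 Ω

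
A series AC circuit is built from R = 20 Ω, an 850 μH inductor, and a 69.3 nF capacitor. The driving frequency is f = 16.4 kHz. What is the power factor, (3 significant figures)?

0.356

ω = 2πf = 103000 rad/s
X_L = ωL = 87.6 Ω
X_C = 1/(ωC) = 140 Ω
Net reactance X = X_L − X_C = -52.4 Ω
Z = 20.0 − j52.4 Ω
|Z| = √(20.0² + 52.4²) = 56.1 Ω
∠Z = arctan(-52.4/20.0) = -69.1°
cos φ = cos(-69.1°) = 0.356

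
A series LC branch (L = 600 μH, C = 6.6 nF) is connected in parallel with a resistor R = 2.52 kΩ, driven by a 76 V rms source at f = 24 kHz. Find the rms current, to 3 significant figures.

88.4 mA

ω = 2πf = 150800 rad/s
X_L = ωL = 90.5 Ω
X_C = 1/(ωC) = 1000 Ω
Branch 1: Z₁ = R = 2520 Ω
Branch 2 (series LC): Z₂ = j(X_L − X_C) = −j914 Ω
Parallel: Z = Z₁Z₂/(Z₁+Z₂), |Z| = 859 Ω, ∠Z = -70.1°
I = V/|Z| = 76/859 = 88.4 mA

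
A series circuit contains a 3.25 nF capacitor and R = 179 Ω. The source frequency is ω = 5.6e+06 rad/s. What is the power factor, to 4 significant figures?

0.9560

X_C = 1/(ωC) = 54.95 Ω
Z = 179.0 − j54.95 Ω
|Z| = √(179.0² + 54.95²) = 187.2 Ω
∠Z = arctan(-54.95/179.0) = -17.06°
cos φ = cos(-17.06°) = 0.9560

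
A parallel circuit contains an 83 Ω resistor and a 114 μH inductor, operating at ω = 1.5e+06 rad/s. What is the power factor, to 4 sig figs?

0.8996

X_L = ωL = 171.0 Ω
Parallel: admittances add. Y = 1/R + 1/(jωL)
Y = (0.01205 − j0.005848) S
|Y| = 0.01339 S → |Z| = 1/|Y| = 74.67 Ω, ∠Z = −∠Y = 25.89°
cos φ = cos(25.89°) = 0.8996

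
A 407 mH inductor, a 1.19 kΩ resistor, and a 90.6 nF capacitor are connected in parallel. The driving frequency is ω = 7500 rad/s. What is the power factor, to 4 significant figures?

X_L = ωL = 3052 Ω
X_C = 1/(ωC) = 1472 Ω
Parallel: admittances add. Y = 1/R + 1/(jωL) + jωC
Y = (0.0008403 + j0.0003519) S
|Y| = 0.0009110 S → |Z| = 1/|Y| = 1098 Ω, ∠Z = −∠Y = -22.72°
cos φ = cos(-22.72°) = 0.9224

0.9224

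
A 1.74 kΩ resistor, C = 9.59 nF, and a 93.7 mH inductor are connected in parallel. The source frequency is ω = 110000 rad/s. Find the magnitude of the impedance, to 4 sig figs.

X_L = ωL = 10310 Ω
X_C = 1/(ωC) = 948.0 Ω
Parallel: admittances add. Y = 1/R + 1/(jωL) + jωC
Y = (0.0005747 + j0.0009579) S
|Y| = 0.001117 S → |Z| = 1/|Y| = 895.2 Ω, ∠Z = −∠Y = -59.04°

895.2 Ω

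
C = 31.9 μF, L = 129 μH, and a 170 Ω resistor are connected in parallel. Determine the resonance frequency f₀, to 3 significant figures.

2.48 kHz

ω₀ = 1/√(LC) = 1/√(0.000129 × 3.19e-05) = 15590 rad/s
f₀ = ω₀/(2π) = 2.48 kHz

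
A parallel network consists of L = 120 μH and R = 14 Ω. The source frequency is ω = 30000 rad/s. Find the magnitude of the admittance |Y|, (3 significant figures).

X_L = ωL = 3.60 Ω
Parallel: admittances add. Y = 1/R + 1/(jωL)
Y = (0.0714 − j0.278) S
|Y| = 0.287 S → |Z| = 1/|Y| = 3.49 Ω, ∠Z = −∠Y = 75.6°

287 mS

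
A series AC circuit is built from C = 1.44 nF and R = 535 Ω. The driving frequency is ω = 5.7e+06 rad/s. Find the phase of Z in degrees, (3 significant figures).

X_C = 1/(ωC) = 122 Ω
Z = 535 − j122 Ω
|Z| = √(535² + 122²) = 549 Ω
∠Z = arctan(-122/535) = -12.8°

-12.8°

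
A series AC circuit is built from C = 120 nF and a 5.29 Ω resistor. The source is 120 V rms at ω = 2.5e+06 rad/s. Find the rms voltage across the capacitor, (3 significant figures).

X_C = 1/(ωC) = 3.33 Ω
Z = 5.29 − j3.33 Ω
|Z| = √(5.29² + 3.33²) = 6.25 Ω
I = V/|Z| = 19.2 A
V_C = I·|Z_C| = 19.2 × 3.33 = 64.0 V

64.0 V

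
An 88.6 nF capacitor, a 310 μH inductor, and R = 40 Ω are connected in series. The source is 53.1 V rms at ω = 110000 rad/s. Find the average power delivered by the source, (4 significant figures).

17.92 W

X_L = ωL = 34.10 Ω
X_C = 1/(ωC) = 102.6 Ω
Net reactance X = X_L − X_C = -68.51 Ω
Z = 40.00 − j68.51 Ω
|Z| = √(40.00² + 68.51²) = 79.33 Ω
∠Z = arctan(-68.51/40.00) = -59.72°
I = V/|Z| = 669.4 mA
P = VI cos φ = 53.1 × 0.6694 × cos(-59.72°) = 17.92 W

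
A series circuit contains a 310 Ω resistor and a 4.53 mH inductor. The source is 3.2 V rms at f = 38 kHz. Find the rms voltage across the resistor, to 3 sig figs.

ω = 2πf = 238800 rad/s
X_L = ωL = 1080 Ω
Z = 310 + j1080 Ω
|Z| = √(310² + 1080²) = 1130 Ω
I = V/|Z| = 2.84 mA
V_R = I·|Z_R| = 0.00284 × 310 = 0.882 V

0.882 V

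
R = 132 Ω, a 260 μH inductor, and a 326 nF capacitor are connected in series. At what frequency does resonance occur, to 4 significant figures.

ω₀ = 1/√(LC) = 1/√(0.00026 × 3.26e-07) = 108600 rad/s
f₀ = ω₀/(2π) = 17.29 kHz

17.29 kHz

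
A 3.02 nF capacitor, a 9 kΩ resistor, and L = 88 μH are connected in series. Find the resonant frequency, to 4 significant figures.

308.7 kHz

ω₀ = 1/√(LC) = 1/√(8.8e-05 × 3.02e-09) = 1.94e+06 rad/s
f₀ = ω₀/(2π) = 308.7 kHz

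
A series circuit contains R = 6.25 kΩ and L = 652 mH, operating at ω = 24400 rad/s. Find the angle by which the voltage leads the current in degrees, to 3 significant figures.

X_L = ωL = 15900 Ω
Z = 6250 + j15900 Ω
|Z| = √(6250² + 15900²) = 17100 Ω
∠Z = arctan(15900/6250) = 68.6°

68.6°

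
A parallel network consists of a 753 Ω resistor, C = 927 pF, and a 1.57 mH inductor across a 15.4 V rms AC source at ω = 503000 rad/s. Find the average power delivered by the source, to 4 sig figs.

315.0 mW

X_L = ωL = 789.7 Ω
X_C = 1/(ωC) = 2145 Ω
Parallel: admittances add. Y = 1/R + 1/(jωL) + jωC
Y = (0.001328 − j0.0008000) S
|Y| = 0.001550 S → |Z| = 1/|Y| = 645.0 Ω, ∠Z = −∠Y = 31.06°
I = V/|Z| = 23.88 mA
P = VI cos φ = 15.4 × 0.02388 × cos(31.06°) = 315.0 mW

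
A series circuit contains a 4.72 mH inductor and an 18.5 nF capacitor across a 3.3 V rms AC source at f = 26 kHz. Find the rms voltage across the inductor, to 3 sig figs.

5.78 V

ω = 2πf = 163400 rad/s
X_L = ωL = 771 Ω
X_C = 1/(ωC) = 331 Ω
Net reactance X = X_L − X_C = 440 Ω
Z = j440 Ω
|Z| = √(0² + 440²) = 440 Ω
I = V/|Z| = 7.50 mA
V_L = I·|Z_L| = 0.00750 × 771 = 5.78 V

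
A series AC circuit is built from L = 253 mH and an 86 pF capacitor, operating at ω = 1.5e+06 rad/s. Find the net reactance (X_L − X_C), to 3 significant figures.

X_L = ωL = 380000 Ω
X_C = 1/(ωC) = 7750 Ω
X = 380000 − 7750 = 372000 Ω

372000 Ω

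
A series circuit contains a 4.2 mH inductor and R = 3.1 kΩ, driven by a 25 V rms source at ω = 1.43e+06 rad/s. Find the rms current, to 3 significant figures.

3.70 mA

X_L = ωL = 6010 Ω
Z = 3100 + j6010 Ω
|Z| = √(3100² + 6010²) = 6760 Ω
I = V/|Z| = 25/6760 = 3.70 mA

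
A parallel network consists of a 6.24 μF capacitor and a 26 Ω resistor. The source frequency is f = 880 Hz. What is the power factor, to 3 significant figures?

ω = 2πf = 5529 rad/s
X_C = 1/(ωC) = 29.0 Ω
Parallel: admittances add. Y = 1/R + jωC
Y = (0.0385 + j0.0345) S
|Y| = 0.0517 S → |Z| = 1/|Y| = 19.4 Ω, ∠Z = −∠Y = -41.9°
cos φ = cos(-41.9°) = 0.744

0.744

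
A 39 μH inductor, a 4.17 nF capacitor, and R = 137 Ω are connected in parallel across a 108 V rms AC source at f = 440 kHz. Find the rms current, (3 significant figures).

825 mA

ω = 2πf = 2.765e+06 rad/s
X_L = ωL = 108 Ω
X_C = 1/(ωC) = 86.7 Ω
Parallel: admittances add. Y = 1/R + 1/(jωL) + jωC
Y = (0.00730 + j0.00225) S
|Y| = 0.00764 S → |Z| = 1/|Y| = 131 Ω, ∠Z = −∠Y = -17.2°
I = V/|Z| = 108/131 = 825 mA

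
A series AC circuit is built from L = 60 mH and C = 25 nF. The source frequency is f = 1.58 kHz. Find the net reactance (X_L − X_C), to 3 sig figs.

-3430 Ω

ω = 2πf = 9927 rad/s
X_L = ωL = 596 Ω
X_C = 1/(ωC) = 4030 Ω
X = 596 − 4030 = -3430 Ω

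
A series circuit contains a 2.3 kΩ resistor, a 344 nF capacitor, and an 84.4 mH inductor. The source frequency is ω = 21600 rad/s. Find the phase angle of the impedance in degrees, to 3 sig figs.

36.3°

X_L = ωL = 1820 Ω
X_C = 1/(ωC) = 135 Ω
Net reactance X = X_L − X_C = 1690 Ω
Z = 2300 + j1690 Ω
|Z| = √(2300² + 1690²) = 2850 Ω
∠Z = arctan(1690/2300) = 36.3°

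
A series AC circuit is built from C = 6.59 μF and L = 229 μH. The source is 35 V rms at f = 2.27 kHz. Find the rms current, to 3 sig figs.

4.75 A

ω = 2πf = 14260 rad/s
X_L = ωL = 3.27 Ω
X_C = 1/(ωC) = 10.6 Ω
Net reactance X = X_L − X_C = -7.37 Ω
Z = − j7.37 Ω
|Z| = √(0² + 7.37²) = 7.37 Ω
I = V/|Z| = 35/7.37 = 4.75 A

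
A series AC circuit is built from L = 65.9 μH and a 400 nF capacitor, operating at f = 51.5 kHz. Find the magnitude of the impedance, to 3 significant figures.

13.6 Ω

ω = 2πf = 323600 rad/s
X_L = ωL = 21.3 Ω
X_C = 1/(ωC) = 7.73 Ω
Net reactance X = X_L − X_C = 13.6 Ω
Z = j13.6 Ω
|Z| = √(0² + 13.6²) = 13.6 Ω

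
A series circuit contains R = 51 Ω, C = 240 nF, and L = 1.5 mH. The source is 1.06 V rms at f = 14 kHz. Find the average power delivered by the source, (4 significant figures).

5.874 mW

ω = 2πf = 87960 rad/s
X_L = ωL = 131.9 Ω
X_C = 1/(ωC) = 47.37 Ω
Net reactance X = X_L − X_C = 84.58 Ω
Z = 51.00 + j84.58 Ω
|Z| = √(51.00² + 84.58²) = 98.77 Ω
∠Z = arctan(84.58/51.00) = 58.91°
I = V/|Z| = 10.73 mA
P = VI cos φ = 1.06 × 0.01073 × cos(58.91°) = 5.874 mW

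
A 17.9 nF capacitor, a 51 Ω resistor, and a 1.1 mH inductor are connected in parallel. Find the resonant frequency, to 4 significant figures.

ω₀ = 1/√(LC) = 1/√(0.0011 × 1.79e-08) = 225400 rad/s
f₀ = ω₀/(2π) = 35.87 kHz

35.87 kHz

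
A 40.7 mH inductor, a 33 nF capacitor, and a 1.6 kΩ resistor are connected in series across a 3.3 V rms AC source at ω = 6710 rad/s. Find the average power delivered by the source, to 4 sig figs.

X_L = ωL = 273.1 Ω
X_C = 1/(ωC) = 4516 Ω
Net reactance X = X_L − X_C = -4243 Ω
Z = 1600 − j4243 Ω
|Z| = √(1600² + 4243²) = 4535 Ω
∠Z = arctan(-4243/1600) = -69.34°
I = V/|Z| = 727.7 μA
P = VI cos φ = 3.3 × 0.0007277 × cos(-69.34°) = 847.3 μW

847.3 μW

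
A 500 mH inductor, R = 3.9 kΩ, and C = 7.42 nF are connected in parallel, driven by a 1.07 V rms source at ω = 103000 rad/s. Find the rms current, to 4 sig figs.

842.9 μA

X_L = ωL = 51500 Ω
X_C = 1/(ωC) = 1308 Ω
Parallel: admittances add. Y = 1/R + 1/(jωL) + jωC
Y = (0.0002564 + j0.0007448) S
|Y| = 0.0007877 S → |Z| = 1/|Y| = 1269 Ω, ∠Z = −∠Y = -71.00°
I = V/|Z| = 1.07/1269 = 842.9 μA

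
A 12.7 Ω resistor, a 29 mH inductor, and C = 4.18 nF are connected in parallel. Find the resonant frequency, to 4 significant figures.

ω₀ = 1/√(LC) = 1/√(0.029 × 4.18e-09) = 90830 rad/s
f₀ = ω₀/(2π) = 14.46 kHz

14.46 kHz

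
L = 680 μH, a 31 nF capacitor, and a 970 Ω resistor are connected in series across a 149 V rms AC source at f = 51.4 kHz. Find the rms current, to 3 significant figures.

ω = 2πf = 323000 rad/s
X_L = ωL = 220 Ω
X_C = 1/(ωC) = 99.9 Ω
Net reactance X = X_L − X_C = 120 Ω
Z = 970 + j120 Ω
|Z| = √(970² + 120²) = 977 Ω
I = V/|Z| = 149/977 = 152 mA

152 mA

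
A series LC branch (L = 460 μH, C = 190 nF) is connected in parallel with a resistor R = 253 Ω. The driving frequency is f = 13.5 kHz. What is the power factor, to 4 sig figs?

0.09065

ω = 2πf = 84820 rad/s
X_L = ωL = 39.02 Ω
X_C = 1/(ωC) = 62.05 Ω
Branch 1: Z₁ = R = 253.0 Ω
Branch 2 (series LC): Z₂ = j(X_L − X_C) = −j23.03 Ω
Parallel: Z = Z₁Z₂/(Z₁+Z₂), |Z| = 22.94 Ω, ∠Z = -84.80°
cos φ = cos(-84.80°) = 0.09065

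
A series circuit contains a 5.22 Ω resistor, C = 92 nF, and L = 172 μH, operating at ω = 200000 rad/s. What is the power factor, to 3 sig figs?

X_L = ωL = 34.4 Ω
X_C = 1/(ωC) = 54.3 Ω
Net reactance X = X_L − X_C = -19.9 Ω
Z = 5.22 − j19.9 Ω
|Z| = √(5.22² + 19.9²) = 20.6 Ω
∠Z = arctan(-19.9/5.22) = -75.3°
cos φ = cos(-75.3°) = 0.253

0.253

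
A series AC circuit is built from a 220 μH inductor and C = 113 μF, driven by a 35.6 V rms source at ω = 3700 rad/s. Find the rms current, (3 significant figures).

X_L = ωL = 0.814 Ω
X_C = 1/(ωC) = 2.39 Ω
Net reactance X = X_L − X_C = -1.58 Ω
Z = − j1.58 Ω
|Z| = √(0² + 1.58²) = 1.58 Ω
I = V/|Z| = 35.6/1.58 = 22.6 A

22.6 A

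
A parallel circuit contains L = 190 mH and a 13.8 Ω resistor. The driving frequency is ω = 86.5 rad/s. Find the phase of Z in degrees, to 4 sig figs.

40.02°

X_L = ωL = 16.43 Ω
Parallel: admittances add. Y = 1/R + 1/(jωL)
Y = (0.07246 − j0.06085) S
|Y| = 0.09462 S → |Z| = 1/|Y| = 10.57 Ω, ∠Z = −∠Y = 40.02°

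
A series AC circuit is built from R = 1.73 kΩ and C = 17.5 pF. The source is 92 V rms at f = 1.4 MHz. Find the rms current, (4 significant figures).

13.69 mA

ω = 2πf = 8.796e+06 rad/s
X_C = 1/(ωC) = 6496 Ω
Z = 1730 − j6496 Ω
|Z| = √(1730² + 6496²) = 6723 Ω
I = V/|Z| = 92/6723 = 13.69 mA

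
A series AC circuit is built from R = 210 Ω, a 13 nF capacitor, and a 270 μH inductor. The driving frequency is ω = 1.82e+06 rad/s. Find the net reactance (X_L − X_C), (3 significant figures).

449 Ω

X_L = ωL = 491 Ω
X_C = 1/(ωC) = 42.3 Ω
X = 491 − 42.3 = 449 Ω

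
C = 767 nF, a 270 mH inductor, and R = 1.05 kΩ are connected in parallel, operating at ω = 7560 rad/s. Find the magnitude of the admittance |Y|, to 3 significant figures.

X_L = ωL = 2040 Ω
X_C = 1/(ωC) = 172 Ω
Parallel: admittances add. Y = 1/R + 1/(jωL) + jωC
Y = (0.000952 + j0.00531) S
|Y| = 0.00539 S → |Z| = 1/|Y| = 185 Ω, ∠Z = −∠Y = -79.8°

5.39 mS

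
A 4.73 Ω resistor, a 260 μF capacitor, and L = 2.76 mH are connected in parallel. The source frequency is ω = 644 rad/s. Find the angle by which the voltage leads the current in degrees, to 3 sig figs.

X_L = ωL = 1.78 Ω
X_C = 1/(ωC) = 5.97 Ω
Parallel: admittances add. Y = 1/R + 1/(jωL) + jωC
Y = (0.211 − j0.395) S
|Y| = 0.448 S → |Z| = 1/|Y| = 2.23 Ω, ∠Z = −∠Y = 61.9°

61.9°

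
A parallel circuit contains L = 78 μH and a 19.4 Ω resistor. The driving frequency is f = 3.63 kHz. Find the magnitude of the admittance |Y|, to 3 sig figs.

ω = 2πf = 22810 rad/s
X_L = ωL = 1.78 Ω
Parallel: admittances add. Y = 1/R + 1/(jωL)
Y = (0.0515 − j0.562) S
|Y| = 0.564 S → |Z| = 1/|Y| = 1.77 Ω, ∠Z = −∠Y = 84.8°

564 mS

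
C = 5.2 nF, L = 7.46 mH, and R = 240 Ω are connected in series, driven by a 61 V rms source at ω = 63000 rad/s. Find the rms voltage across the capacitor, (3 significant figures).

X_L = ωL = 470 Ω
X_C = 1/(ωC) = 3050 Ω
Net reactance X = X_L − X_C = -2580 Ω
Z = 240 − j2580 Ω
|Z| = √(240² + 2580²) = 2590 Ω
I = V/|Z| = 23.5 mA
V_C = I·|Z_C| = 0.0235 × 3050 = 71.8 V

71.8 V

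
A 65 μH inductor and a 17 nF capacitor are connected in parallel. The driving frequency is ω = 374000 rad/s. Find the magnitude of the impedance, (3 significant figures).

X_L = ωL = 24.3 Ω
X_C = 1/(ωC) = 157 Ω
Parallel: admittances add. Y = 1/(jωL) + jωC
Y = (0 − j0.0348) S
|Y| = 0.0348 S → |Z| = 1/|Y| = 28.8 Ω, ∠Z = −∠Y = 90.0°

28.8 Ω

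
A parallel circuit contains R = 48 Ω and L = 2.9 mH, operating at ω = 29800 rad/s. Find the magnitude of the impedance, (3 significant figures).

42.0 Ω

X_L = ωL = 86.4 Ω
Parallel: admittances add. Y = 1/R + 1/(jωL)
Y = (0.0208 − j0.0116) S
|Y| = 0.0238 S → |Z| = 1/|Y| = 42.0 Ω, ∠Z = −∠Y = 29.0°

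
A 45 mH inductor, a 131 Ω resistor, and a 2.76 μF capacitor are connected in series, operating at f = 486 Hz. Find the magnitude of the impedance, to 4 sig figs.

ω = 2πf = 3054 rad/s
X_L = ωL = 137.4 Ω
X_C = 1/(ωC) = 118.7 Ω
Net reactance X = X_L − X_C = 18.76 Ω
Z = 131.0 + j18.76 Ω
|Z| = √(131.0² + 18.76²) = 132.3 Ω

132.3 Ω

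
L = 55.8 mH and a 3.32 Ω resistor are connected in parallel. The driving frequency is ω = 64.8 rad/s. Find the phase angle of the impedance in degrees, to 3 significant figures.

42.6°

X_L = ωL = 3.62 Ω
Parallel: admittances add. Y = 1/R + 1/(jωL)
Y = (0.301 − j0.277) S
|Y| = 0.409 S → |Z| = 1/|Y| = 2.45 Ω, ∠Z = −∠Y = 42.6°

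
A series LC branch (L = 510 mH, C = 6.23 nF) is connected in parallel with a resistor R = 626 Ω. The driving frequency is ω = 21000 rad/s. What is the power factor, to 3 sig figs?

X_L = ωL = 10700 Ω
X_C = 1/(ωC) = 7640 Ω
Branch 1: Z₁ = R = 626 Ω
Branch 2 (series LC): Z₂ = j(X_L − X_C) = j3070 Ω
Parallel: Z = Z₁Z₂/(Z₁+Z₂), |Z| = 613 Ω, ∠Z = 11.5°
cos φ = cos(11.5°) = 0.980

0.980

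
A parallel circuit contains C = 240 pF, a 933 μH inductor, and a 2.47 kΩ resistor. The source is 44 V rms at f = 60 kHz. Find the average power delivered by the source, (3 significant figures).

784 mW

ω = 2πf = 377000 rad/s
X_L = ωL = 352 Ω
X_C = 1/(ωC) = 11100 Ω
Parallel: admittances add. Y = 1/R + 1/(jωL) + jωC
Y = (0.000405 − j0.00275) S
|Y| = 0.00278 S → |Z| = 1/|Y| = 359 Ω, ∠Z = −∠Y = 81.6°
I = V/|Z| = 122 mA
P = VI cos φ = 44 × 0.122 × cos(81.6°) = 784 mW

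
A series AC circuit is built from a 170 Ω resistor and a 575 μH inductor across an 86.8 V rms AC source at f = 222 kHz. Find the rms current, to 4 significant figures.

ω = 2πf = 1.395e+06 rad/s
X_L = ωL = 802.0 Ω
Z = 170.0 + j802.0 Ω
|Z| = √(170.0² + 802.0²) = 819.9 Ω
I = V/|Z| = 86.8/819.9 = 105.9 mA

105.9 mA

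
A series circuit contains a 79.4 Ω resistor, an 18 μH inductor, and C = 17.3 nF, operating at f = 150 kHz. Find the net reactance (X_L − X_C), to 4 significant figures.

-44.37 Ω

ω = 2πf = 942500 rad/s
X_L = ωL = 16.96 Ω
X_C = 1/(ωC) = 61.33 Ω
X = 16.96 − 61.33 = -44.37 Ω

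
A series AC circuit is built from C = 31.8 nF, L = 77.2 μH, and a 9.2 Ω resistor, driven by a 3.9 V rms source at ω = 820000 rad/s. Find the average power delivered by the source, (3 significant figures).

X_L = ωL = 63.3 Ω
X_C = 1/(ωC) = 38.3 Ω
Net reactance X = X_L − X_C = 25.0 Ω
Z = 9.20 + j25.0 Ω
|Z| = √(9.20² + 25.0²) = 26.6 Ω
∠Z = arctan(25.0/9.20) = 69.8°
I = V/|Z| = 147 mA
P = VI cos φ = 3.9 × 0.147 × cos(69.8°) = 198 mW

198 mW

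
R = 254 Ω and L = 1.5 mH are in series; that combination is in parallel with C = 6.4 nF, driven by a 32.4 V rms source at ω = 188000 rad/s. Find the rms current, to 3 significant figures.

X_L = ωL = 282 Ω
X_C = 1/(ωC) = 831 Ω
Branch 1 (R+jX_L): Z₁ = 254 + j282 Ω, |Z₁| = 380 Ω
Branch 2 (−jX_C): Z₂ = −j831 Ω
Parallel: Z = Z₁Z₂/(Z₁+Z₂), |Z| = 521 Ω, ∠Z = 23.2°
I = V/|Z| = 32.4/521 = 62.1 mA

62.1 mA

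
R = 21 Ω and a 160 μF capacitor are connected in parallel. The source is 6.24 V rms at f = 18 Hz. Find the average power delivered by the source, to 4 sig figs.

1.854 W

ω = 2πf = 113.1 rad/s
X_C = 1/(ωC) = 55.26 Ω
Parallel: admittances add. Y = 1/R + jωC
Y = (0.04762 + j0.01810) S
|Y| = 0.05094 S → |Z| = 1/|Y| = 19.63 Ω, ∠Z = −∠Y = -20.81°
I = V/|Z| = 317.9 mA
P = VI cos φ = 6.24 × 0.3179 × cos(-20.81°) = 1.854 W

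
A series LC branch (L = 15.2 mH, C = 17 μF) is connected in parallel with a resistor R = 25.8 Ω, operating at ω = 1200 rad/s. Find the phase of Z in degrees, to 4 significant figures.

X_L = ωL = 18.24 Ω
X_C = 1/(ωC) = 49.02 Ω
Branch 1: Z₁ = R = 25.80 Ω
Branch 2 (series LC): Z₂ = j(X_L − X_C) = −j30.78 Ω
Parallel: Z = Z₁Z₂/(Z₁+Z₂), |Z| = 19.77 Ω, ∠Z = -39.97°

-39.97°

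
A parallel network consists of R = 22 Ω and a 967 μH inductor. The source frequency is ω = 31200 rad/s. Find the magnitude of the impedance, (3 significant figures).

X_L = ωL = 30.2 Ω
Parallel: admittances add. Y = 1/R + 1/(jωL)
Y = (0.0455 − j0.0331) S
|Y| = 0.0563 S → |Z| = 1/|Y| = 17.8 Ω, ∠Z = −∠Y = 36.1°

17.8 Ω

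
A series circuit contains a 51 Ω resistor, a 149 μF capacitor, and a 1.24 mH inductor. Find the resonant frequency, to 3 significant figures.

370 Hz

ω₀ = 1/√(LC) = 1/√(0.00124 × 0.000149) = 2326 rad/s
f₀ = ω₀/(2π) = 370 Hz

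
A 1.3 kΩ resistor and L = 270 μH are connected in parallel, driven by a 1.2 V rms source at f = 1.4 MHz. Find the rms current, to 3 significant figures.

1.05 mA

ω = 2πf = 8.796e+06 rad/s
X_L = ωL = 2380 Ω
Parallel: admittances add. Y = 1/R + 1/(jωL)
Y = (0.000769 − j0.000421) S
|Y| = 0.000877 S → |Z| = 1/|Y| = 1140 Ω, ∠Z = −∠Y = 28.7°
I = V/|Z| = 1.2/1140 = 1.05 mA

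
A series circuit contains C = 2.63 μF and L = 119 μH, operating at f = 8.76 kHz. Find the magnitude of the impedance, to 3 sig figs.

ω = 2πf = 55040 rad/s
X_L = ωL = 6.55 Ω
X_C = 1/(ωC) = 6.91 Ω
Net reactance X = X_L − X_C = -0.358 Ω
Z = − j0.358 Ω
|Z| = √(0² + 0.358²) = 0.358 Ω

0.358 Ω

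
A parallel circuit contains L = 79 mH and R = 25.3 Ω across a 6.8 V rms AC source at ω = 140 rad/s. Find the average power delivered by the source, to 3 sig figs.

X_L = ωL = 11.1 Ω
Parallel: admittances add. Y = 1/R + 1/(jωL)
Y = (0.0395 − j0.0904) S
|Y| = 0.0987 S → |Z| = 1/|Y| = 10.1 Ω, ∠Z = −∠Y = 66.4°
I = V/|Z| = 671 mA
P = VI cos φ = 6.8 × 0.671 × cos(66.4°) = 1.83 W

1.83 W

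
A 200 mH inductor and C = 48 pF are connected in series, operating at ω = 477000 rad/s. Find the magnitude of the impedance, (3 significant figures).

51700 Ω

X_L = ωL = 95400 Ω
X_C = 1/(ωC) = 43700 Ω
Net reactance X = X_L − X_C = 51700 Ω
Z = j51700 Ω
|Z| = √(0² + 51700²) = 51700 Ω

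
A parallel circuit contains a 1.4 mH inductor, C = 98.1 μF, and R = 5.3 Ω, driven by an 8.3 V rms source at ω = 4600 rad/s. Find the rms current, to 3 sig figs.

X_L = ωL = 6.44 Ω
X_C = 1/(ωC) = 2.22 Ω
Parallel: admittances add. Y = 1/R + 1/(jωL) + jωC
Y = (0.189 + j0.296) S
|Y| = 0.351 S → |Z| = 1/|Y| = 2.85 Ω, ∠Z = −∠Y = -57.5°
I = V/|Z| = 8.3/2.85 = 2.91 A

2.91 A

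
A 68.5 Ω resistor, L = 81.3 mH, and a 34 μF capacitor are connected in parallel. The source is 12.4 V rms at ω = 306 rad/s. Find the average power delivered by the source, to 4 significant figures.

X_L = ωL = 24.88 Ω
X_C = 1/(ωC) = 96.12 Ω
Parallel: admittances add. Y = 1/R + 1/(jωL) + jωC
Y = (0.01460 − j0.02979) S
|Y| = 0.03318 S → |Z| = 1/|Y| = 30.14 Ω, ∠Z = −∠Y = 63.89°
I = V/|Z| = 411.4 mA
P = VI cos φ = 12.4 × 0.4114 × cos(63.89°) = 2.245 W

2.245 W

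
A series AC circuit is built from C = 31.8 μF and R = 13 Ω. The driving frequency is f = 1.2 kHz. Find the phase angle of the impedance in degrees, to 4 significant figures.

ω = 2πf = 7540 rad/s
X_C = 1/(ωC) = 4.171 Ω
Z = 13.00 − j4.171 Ω
|Z| = √(13.00² + 4.171²) = 13.65 Ω
∠Z = arctan(-4.171/13.00) = -17.79°

-17.79°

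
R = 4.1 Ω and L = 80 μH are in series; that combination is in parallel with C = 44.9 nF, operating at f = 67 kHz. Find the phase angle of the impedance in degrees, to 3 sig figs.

71.0°

ω = 2πf = 421000 rad/s
X_L = ωL = 33.7 Ω
X_C = 1/(ωC) = 52.9 Ω
Branch 1 (R+jX_L): Z₁ = 4.10 + j33.7 Ω, |Z₁| = 33.9 Ω
Branch 2 (−jX_C): Z₂ = −j52.9 Ω
Parallel: Z = Z₁Z₂/(Z₁+Z₂), |Z| = 91.3 Ω, ∠Z = 71.0°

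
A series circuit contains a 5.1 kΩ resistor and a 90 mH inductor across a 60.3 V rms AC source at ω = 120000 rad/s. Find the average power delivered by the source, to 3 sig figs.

130 mW

X_L = ωL = 10800 Ω
Z = 5100 + j10800 Ω
|Z| = √(5100² + 10800²) = 11900 Ω
∠Z = arctan(10800/5100) = 64.7°
I = V/|Z| = 5.05 mA
P = VI cos φ = 60.3 × 0.00505 × cos(64.7°) = 130 mW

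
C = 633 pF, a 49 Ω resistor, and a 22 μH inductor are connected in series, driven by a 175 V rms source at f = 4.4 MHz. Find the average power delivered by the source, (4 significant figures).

4.903 W

ω = 2πf = 2.765e+07 rad/s
X_L = ωL = 608.2 Ω
X_C = 1/(ωC) = 57.14 Ω
Net reactance X = X_L − X_C = 551.1 Ω
Z = 49.00 + j551.1 Ω
|Z| = √(49.00² + 551.1²) = 553.2 Ω
∠Z = arctan(551.1/49.00) = 84.92°
I = V/|Z| = 316.3 mA
P = VI cos φ = 175 × 0.3163 × cos(84.92°) = 4.903 W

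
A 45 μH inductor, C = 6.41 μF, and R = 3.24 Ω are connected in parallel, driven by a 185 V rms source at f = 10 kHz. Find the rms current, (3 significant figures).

57.8 A

ω = 2πf = 62830 rad/s
X_L = ωL = 2.83 Ω
X_C = 1/(ωC) = 2.48 Ω
Parallel: admittances add. Y = 1/R + 1/(jωL) + jωC
Y = (0.309 + j0.0491) S
|Y| = 0.313 S → |Z| = 1/|Y| = 3.20 Ω, ∠Z = −∠Y = -9.03°
I = V/|Z| = 185/3.20 = 57.8 A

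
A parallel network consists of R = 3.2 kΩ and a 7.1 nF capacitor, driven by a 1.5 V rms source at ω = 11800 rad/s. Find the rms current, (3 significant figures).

485 μA

X_C = 1/(ωC) = 11900 Ω
Parallel: admittances add. Y = 1/R + jωC
Y = (0.000313 + j8.38e-05) S
|Y| = 0.000324 S → |Z| = 1/|Y| = 3090 Ω, ∠Z = −∠Y = -15.0°
I = V/|Z| = 1.5/3090 = 485 μA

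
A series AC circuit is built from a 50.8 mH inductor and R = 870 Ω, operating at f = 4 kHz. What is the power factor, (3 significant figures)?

ω = 2πf = 25130 rad/s
X_L = ωL = 1280 Ω
Z = 870 + j1280 Ω
|Z| = √(870² + 1280²) = 1540 Ω
∠Z = arctan(1280/870) = 55.7°
cos φ = cos(55.7°) = 0.563

0.563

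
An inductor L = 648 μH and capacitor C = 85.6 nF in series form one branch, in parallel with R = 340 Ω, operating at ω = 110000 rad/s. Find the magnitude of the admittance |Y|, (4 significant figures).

X_L = ωL = 71.28 Ω
X_C = 1/(ωC) = 106.2 Ω
Branch 1: Z₁ = R = 340.0 Ω
Branch 2 (series LC): Z₂ = j(X_L − X_C) = −j34.92 Ω
Parallel: Z = Z₁Z₂/(Z₁+Z₂), |Z| = 34.74 Ω, ∠Z = -84.14°
|Y| = 1/|Z| = 28.79 mS

28.79 mS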